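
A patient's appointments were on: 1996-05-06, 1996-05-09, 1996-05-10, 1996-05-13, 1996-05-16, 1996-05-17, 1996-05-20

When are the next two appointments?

The gap pattern 3, 1, 3, 3, 1, 3 repeats every 3 events.
These are the Mondays, Thursdays and Fridays of each week.
Next Thursday: 1996-05-23.
The following Friday is 1996-05-24.

1996-05-23, 1996-05-24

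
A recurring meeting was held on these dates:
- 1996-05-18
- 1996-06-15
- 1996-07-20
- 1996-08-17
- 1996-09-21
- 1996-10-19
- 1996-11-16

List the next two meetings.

Gaps: 28, 35, 28, 35, 28, 28 days — a mix of 28 and 35. Every date is a Saturday.
Each is the 3rd Saturday of its month.
3rd Saturday of December 1996: 1996-12-21.
January 1997 — 3rd Saturday is 1997-01-18.

1996-12-21, 1997-01-18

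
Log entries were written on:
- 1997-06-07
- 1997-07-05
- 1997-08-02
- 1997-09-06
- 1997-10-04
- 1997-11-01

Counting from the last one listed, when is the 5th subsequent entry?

1998-04-04

Gaps: 28, 28, 35, 28, 28 days — a mix of 28 and 35. Every date is a Saturday.
Each is the 1st Saturday of its month.
1st Saturday of December 1997: 1997-12-06.
1st Saturday of January 1998: 1998-01-03.
1st Saturday of February 1998: 1998-02-07.
March 1998 — 1st Saturday is 1998-03-07.
1st Saturday of April 1998: 1998-04-04.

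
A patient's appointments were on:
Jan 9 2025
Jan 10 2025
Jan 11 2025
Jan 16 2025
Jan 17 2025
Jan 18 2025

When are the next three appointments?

The gap pattern 1, 1, 5, 1, 1 repeats every 3 events.
These are the Thursdays, Fridays and Saturdays of each week.
The following Thursday is Jan 23 2025.
Next Friday: Jan 24 2025.
Next Saturday: Jan 25 2025.

Jan 23 2025, Jan 24 2025, Jan 25 2025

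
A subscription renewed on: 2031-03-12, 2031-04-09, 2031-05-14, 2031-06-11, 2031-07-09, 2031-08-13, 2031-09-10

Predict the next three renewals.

All dates are Wednesdays, 28, 35, 28, 28, 35, 28 days apart.
Specifically, the 2nd Wednesday of each month.
2nd Wednesday of October 2031: 2031-10-08.
November 2031 — 2nd Wednesday is 2031-11-12.
2nd Wednesday of December 2031: 2031-12-10.

2031-10-08, 2031-11-12, 2031-12-10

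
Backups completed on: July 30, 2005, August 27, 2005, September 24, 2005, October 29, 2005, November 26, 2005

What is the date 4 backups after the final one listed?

March 25, 2006

All Saturdays; the gaps (28, 28, 35, 28) vary with month length.
This is the last Saturday of each month.
Last Saturday of December 2005: December 31, 2005.
January 2006 ends with Saturday January 28, 2006.
February 2006 ends with Saturday February 25, 2006.
March 2006 ends with Saturday March 25, 2006.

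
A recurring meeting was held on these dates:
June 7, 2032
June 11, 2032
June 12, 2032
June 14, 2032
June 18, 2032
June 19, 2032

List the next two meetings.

June 21, 2032; June 25, 2032

The gap pattern 4, 1, 2, 4, 1 repeats every 3 events.
These are the Mondays, Fridays and Saturdays of each week.
The following Monday is June 21, 2032.
The following Friday is June 25, 2032.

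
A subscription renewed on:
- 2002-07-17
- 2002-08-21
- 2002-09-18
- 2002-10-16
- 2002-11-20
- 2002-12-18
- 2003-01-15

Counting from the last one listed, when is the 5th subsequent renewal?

2003-06-18

Gaps: 35, 28, 28, 35, 28, 28 days — a mix of 28 and 35. Every date is a Wednesday.
Each is the 3rd Wednesday of its month.
3rd Wednesday of February 2003: 2003-02-19.
March 2003 — 3rd Wednesday is 2003-03-19.
April 2003 — 3rd Wednesday is 2003-04-16.
3rd Wednesday of May 2003: 2003-05-21.
3rd Wednesday of June 2003: 2003-06-18.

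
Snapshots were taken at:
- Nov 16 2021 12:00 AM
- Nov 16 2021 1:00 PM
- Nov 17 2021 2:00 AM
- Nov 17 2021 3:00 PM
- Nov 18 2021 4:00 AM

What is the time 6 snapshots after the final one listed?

Spacing: 13, 13, 13, 13 h — constant 13 h.
Nov 18 2021 4:00 AM + 13 h = Nov 18 2021 5:00 PM.
Nov 18 2021 5:00 PM + 13 h = Nov 19 2021 6:00 AM.
Nov 19 2021 6:00 AM + 13 h = Nov 19 2021 7:00 PM.
Nov 19 2021 7:00 PM + 13 h = Nov 20 2021 8:00 AM.
Nov 20 2021 8:00 AM + 13 h = Nov 20 2021 9:00 PM.
Nov 20 2021 9:00 PM + 13 h = Nov 21 2021 10:00 AM.

Nov 21 2021 10:00 AM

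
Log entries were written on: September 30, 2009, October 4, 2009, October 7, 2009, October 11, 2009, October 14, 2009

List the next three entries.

October 18, 2009; October 21, 2009; October 25, 2009

Every event lands on a Wednesday or Sunday (gaps cycle 4, 3, 4, 3).
So the schedule is: every Wednesday and Sunday.
The following Sunday is October 18, 2009.
Next Wednesday: October 21, 2009.
Next Sunday: October 25, 2009.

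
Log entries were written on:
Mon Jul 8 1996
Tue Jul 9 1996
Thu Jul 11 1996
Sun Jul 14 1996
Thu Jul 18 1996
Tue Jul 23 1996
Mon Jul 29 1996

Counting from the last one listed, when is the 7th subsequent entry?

Intervals are 1, 2, 3, 4, 5, 6 days — an arithmetic progression with common difference 1.
Next gap: 7 days. Mon Jul 29 1996 + 7 days = Mon Aug 5 1996.
Next gap: 8 days. Mon Aug 5 1996 + 8 days = Tue Aug 13 1996.
Next gap: 9 days. Tue Aug 13 1996 + 9 days = Thu Aug 22 1996.
Next gap: 10 days. Thu Aug 22 1996 + 10 days = Sun Sep 1 1996.
Next gap: 11 days. Sun Sep 1 1996 + 11 days = Thu Sep 12 1996.
Next gap: 12 days. Thu Sep 12 1996 + 12 days = Tue Sep 24 1996.
Next gap: 13 days. Tue Sep 24 1996 + 13 days = Mon Oct 7 1996.

Mon Oct 7 1996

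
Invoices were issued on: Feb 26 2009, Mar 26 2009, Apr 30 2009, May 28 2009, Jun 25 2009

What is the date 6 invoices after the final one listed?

These are Thursdays with 28, 35, 28, 28-day gaps.
Each is the final Thursday of its month — Apr 30 2009 is past the 28th, so '4th Thursday' doesn't fit.
July 2009 ends with Thursday Jul 30 2009.
August 2009 ends with Thursday Aug 27 2009.
September 2009 ends with Thursday Sep 24 2009.
October 2009 ends with Thursday Oct 29 2009.
November 2009 ends with Thursday Nov 26 2009.
Last Thursday of December 2009: Dec 31 2009.

Dec 31 2009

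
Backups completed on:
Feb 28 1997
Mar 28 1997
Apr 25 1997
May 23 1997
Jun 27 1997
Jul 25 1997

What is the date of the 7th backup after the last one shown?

Gaps: 28, 28, 28, 35, 28 days — a mix of 28 and 35. Every date is a Friday.
Each is the 4th Friday of its month.
4th Friday of August 1997: Aug 22 1997.
September 1997 — 4th Friday is Sep 26 1997.
4th Friday of October 1997: Oct 24 1997.
4th Friday of November 1997: Nov 28 1997.
4th Friday of December 1997: Dec 26 1997.
4th Friday of January 1998: Jan 23 1998.
4th Friday of February 1998: Feb 27 1998.

Feb 27 1998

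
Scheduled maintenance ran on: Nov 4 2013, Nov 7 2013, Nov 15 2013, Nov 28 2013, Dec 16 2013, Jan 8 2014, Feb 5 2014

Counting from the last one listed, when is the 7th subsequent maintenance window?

Jan 7 2015

Intervals are 3, 8, 13, 18, 23, 28 days — an arithmetic progression with common difference 5.
Next gap: 33 days. Feb 5 2014 + 33 days = Mar 10 2014.
Next gap: 38 days. Mar 10 2014 + 38 days = Apr 17 2014.
Next gap: 43 days. Apr 17 2014 + 43 days = May 30 2014.
Next gap: 48 days. May 30 2014 + 48 days = Jul 17 2014.
Next gap: 53 days. Jul 17 2014 + 53 days = Sep 8 2014.
Next gap: 58 days. Sep 8 2014 + 58 days = Nov 5 2014.
Next gap: 63 days. Nov 5 2014 + 63 days = Jan 7 2015.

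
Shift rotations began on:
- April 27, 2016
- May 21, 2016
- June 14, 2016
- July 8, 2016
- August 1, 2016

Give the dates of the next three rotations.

August 25, 2016; September 18, 2016; October 12, 2016

The spacing is 24, 24, 24, 24 days — always 24 days.
August 1, 2016 + 24 days = August 25, 2016.
August 25, 2016 + 24 days = September 18, 2016.
September 18, 2016 + 24 days = October 12, 2016.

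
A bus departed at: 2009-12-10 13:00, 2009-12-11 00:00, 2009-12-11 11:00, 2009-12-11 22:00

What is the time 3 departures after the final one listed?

2009-12-13 07:00

Spacing: 11, 11, 11 h — constant 11 h.
2009-12-11 22:00 + 11 h = 2009-12-12 09:00.
2009-12-12 09:00 + 11 h = 2009-12-12 20:00.
2009-12-12 20:00 + 11 h = 2009-12-13 07:00.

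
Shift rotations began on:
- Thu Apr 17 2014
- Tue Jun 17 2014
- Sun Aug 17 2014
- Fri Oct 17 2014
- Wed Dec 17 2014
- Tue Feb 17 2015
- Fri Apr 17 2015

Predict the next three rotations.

Wed Jun 17 2015, Mon Aug 17 2015, Sat Oct 17 2015

Each date is the 17th; the gaps (61, 61, 61, 61, 62, 59) track the month lengths.
The rule is the 17th of every 2 months.
June 2015: Wed Jun 17 2015.
August 2015: Mon Aug 17 2015.
Next: October 2015 → Sat Oct 17 2015.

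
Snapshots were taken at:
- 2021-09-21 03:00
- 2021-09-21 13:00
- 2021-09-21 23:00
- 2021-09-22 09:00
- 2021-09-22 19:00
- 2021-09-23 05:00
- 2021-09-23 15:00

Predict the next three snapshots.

Spacing: 10, 10, 10, 10, 10, 10 h — constant 10 h.
2021-09-23 15:00 + 10 h = 2021-09-24 01:00.
2021-09-24 01:00 + 10 h = 2021-09-24 11:00.
2021-09-24 11:00 + 10 h = 2021-09-24 21:00.

2021-09-24 01:00, 2021-09-24 11:00, 2021-09-24 21:00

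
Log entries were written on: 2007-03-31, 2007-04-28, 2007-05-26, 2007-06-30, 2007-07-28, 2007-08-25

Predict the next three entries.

All Saturdays; the gaps (28, 28, 35, 28, 28) vary with month length.
This is the last Saturday of each month.
September 2007 ends with Saturday 2007-09-29.
Last Saturday of October 2007: 2007-10-27.
Last Saturday of November 2007: 2007-11-24.

2007-09-29, 2007-10-27, 2007-11-24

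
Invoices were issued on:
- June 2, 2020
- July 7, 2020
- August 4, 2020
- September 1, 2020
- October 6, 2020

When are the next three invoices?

November 3, 2020; December 1, 2020; January 5, 2021

These are Tuesdays at 28- or 35-day spacing (35, 28, 28, 35).
The pattern: 1st Tuesday of the month.
1st Tuesday of November 2020: November 3, 2020.
1st Tuesday of December 2020: December 1, 2020.
1st Tuesday of January 2021: January 5, 2021.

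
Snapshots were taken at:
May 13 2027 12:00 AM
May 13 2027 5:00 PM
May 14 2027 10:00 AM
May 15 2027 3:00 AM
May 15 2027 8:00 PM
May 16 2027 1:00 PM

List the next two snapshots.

Spacing: 17, 17, 17, 17, 17 h — constant 17 h.
May 16 2027 1:00 PM + 17 h = May 17 2027 6:00 AM.
May 17 2027 6:00 AM + 17 h = May 17 2027 11:00 PM.

May 17 2027 6:00 AM, May 17 2027 11:00 PM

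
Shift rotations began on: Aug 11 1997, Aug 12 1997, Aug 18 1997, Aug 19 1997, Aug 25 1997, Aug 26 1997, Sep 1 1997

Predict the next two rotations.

Sep 2 1997, Sep 8 1997

The gap pattern 1, 6, 1, 6, 1, 6 repeats every 2 events.
These are the Mondays and Tuesdays of each week.
The following Tuesday is Sep 2 1997.
Next Monday: Sep 8 1997.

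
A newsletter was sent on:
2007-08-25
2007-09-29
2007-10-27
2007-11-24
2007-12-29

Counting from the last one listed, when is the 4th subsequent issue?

2008-04-26

Every date is a Saturday; gaps 35, 28, 28, 35 days.
Each is the last Saturday of its month (at least one falls on the 29th or later, ruling out '4th Saturday').
January 2008 ends with Saturday 2008-01-26.
Last Saturday of February 2008: 2008-02-23.
Last Saturday of March 2008: 2008-03-29.
Last Saturday of April 2008: 2008-04-26.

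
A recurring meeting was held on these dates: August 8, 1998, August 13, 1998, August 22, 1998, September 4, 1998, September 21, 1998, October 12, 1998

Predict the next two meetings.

Intervals are 5, 9, 13, 17, 21 days — an arithmetic progression with common difference 4.
Next gap: 25 days. October 12, 1998 + 25 days = November 6, 1998.
Next gap: 29 days. November 6, 1998 + 29 days = December 5, 1998.

November 6, 1998; December 5, 1998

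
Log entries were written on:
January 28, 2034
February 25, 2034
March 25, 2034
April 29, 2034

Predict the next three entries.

Every date is a Saturday; gaps 28, 28, 35 days.
Each is the last Saturday of its month (at least one falls on the 29th or later, ruling out '4th Saturday').
Last Saturday of May 2034: May 27, 2034.
June 2034 ends with Saturday June 24, 2034.
July 2034 ends with Saturday July 29, 2034.

May 27, 2034; June 24, 2034; July 29, 2034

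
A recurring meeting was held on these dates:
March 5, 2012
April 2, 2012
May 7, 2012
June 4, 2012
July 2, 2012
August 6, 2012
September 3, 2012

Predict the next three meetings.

October 1, 2012; November 5, 2012; December 3, 2012

These are Mondays at 28- or 35-day spacing (28, 35, 28, 28, 35, 28).
The pattern: 1st Monday of the month.
1st Monday of October 2012: October 1, 2012.
November 2012 — 1st Monday is November 5, 2012.
1st Monday of December 2012: December 3, 2012.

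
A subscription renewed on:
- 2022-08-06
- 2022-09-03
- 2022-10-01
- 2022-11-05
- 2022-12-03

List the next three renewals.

Gaps: 28, 28, 35, 28 days — a mix of 28 and 35. Every date is a Saturday.
Each is the 1st Saturday of its month.
January 2023 — 1st Saturday is 2023-01-07.
1st Saturday of February 2023: 2023-02-04.
March 2023 — 1st Saturday is 2023-03-04.

2023-01-07, 2023-02-04, 2023-03-04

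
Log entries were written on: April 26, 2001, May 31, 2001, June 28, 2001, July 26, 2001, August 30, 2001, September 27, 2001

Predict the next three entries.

All Thursdays; the gaps (35, 28, 28, 35, 28) vary with month length.
This is the last Thursday of each month.
October 2001 ends with Thursday October 25, 2001.
Last Thursday of November 2001: November 29, 2001.
December 2001 ends with Thursday December 27, 2001.

October 25, 2001; November 29, 2001; December 27, 2001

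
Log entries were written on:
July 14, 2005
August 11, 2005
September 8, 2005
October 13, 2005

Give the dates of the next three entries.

These are Thursdays at 28- or 35-day spacing (28, 28, 35).
The pattern: 2nd Thursday of the month.
2nd Thursday of November 2005: November 10, 2005.
December 2005 — 2nd Thursday is December 8, 2005.
January 2006 — 2nd Thursday is January 12, 2006.

November 10, 2005; December 8, 2005; January 12, 2006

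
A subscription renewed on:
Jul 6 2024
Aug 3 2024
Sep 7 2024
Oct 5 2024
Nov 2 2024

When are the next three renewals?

These are Saturdays at 28- or 35-day spacing (28, 35, 28, 28).
The pattern: 1st Saturday of the month.
December 2024 — 1st Saturday is Dec 7 2024.
January 2025 — 1st Saturday is Jan 4 2025.
February 2025 — 1st Saturday is Feb 1 2025.

Dec 7 2024, Jan 4 2025, Feb 1 2025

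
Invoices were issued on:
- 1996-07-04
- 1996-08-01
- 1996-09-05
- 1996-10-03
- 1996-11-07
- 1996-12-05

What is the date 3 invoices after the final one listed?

All dates are Thursdays, 28, 35, 28, 35, 28 days apart.
Specifically, the 1st Thursday of each month.
January 1997 — 1st Thursday is 1997-01-02.
1st Thursday of February 1997: 1997-02-06.
1st Thursday of March 1997: 1997-03-06.

1997-03-06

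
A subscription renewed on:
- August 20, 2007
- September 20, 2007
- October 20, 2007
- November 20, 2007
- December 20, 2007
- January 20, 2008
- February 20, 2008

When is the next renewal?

March 20, 2008

Each date is the 20th; the gaps (31, 30, 31, 30, 31, 31) track the month lengths.
The rule is the 20th of each month.
Next: March 2008 → March 20, 2008.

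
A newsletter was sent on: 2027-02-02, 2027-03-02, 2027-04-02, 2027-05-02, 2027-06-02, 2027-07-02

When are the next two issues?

2027-08-02, 2027-09-02

Gaps: 28, 31, 30, 31, 30 days — not constant. Every event is on the 2nd of the month.
Pattern: the 2nd of each month.
August 2027: 2027-08-02.
Next: September 2027 → 2027-09-02.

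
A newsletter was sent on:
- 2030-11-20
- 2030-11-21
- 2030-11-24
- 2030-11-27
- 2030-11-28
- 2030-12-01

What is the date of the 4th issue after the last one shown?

Every event lands on a Wednesday or Thursday or Sunday (gaps cycle 1, 3, 3, 1, 3).
So the schedule is: every Wednesday, Thursday and Sunday.
The following Wednesday is 2030-12-04.
Next Thursday: 2030-12-05.
Next Sunday: 2030-12-08.
Next Wednesday: 2030-12-11.

2030-12-11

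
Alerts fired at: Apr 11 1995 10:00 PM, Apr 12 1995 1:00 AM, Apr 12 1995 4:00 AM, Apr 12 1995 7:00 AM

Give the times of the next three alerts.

The interval is a steady 3 hours (3, 3, 3).
Apr 12 1995 7:00 AM + 3 h = Apr 12 1995 10:00 AM.
Apr 12 1995 10:00 AM + 3 h = Apr 12 1995 1:00 PM.
Apr 12 1995 1:00 PM + 3 h = Apr 12 1995 4:00 PM.

Apr 12 1995 10:00 AM, Apr 12 1995 1:00 PM, Apr 12 1995 4:00 PM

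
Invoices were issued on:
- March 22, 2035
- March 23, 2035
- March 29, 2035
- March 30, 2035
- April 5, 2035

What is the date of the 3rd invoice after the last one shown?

Gaps: 1, 6, 1, 6 days — not constant, but cyclic with period 2.
The events fall on every Thursday and Friday.
Next Friday: April 6, 2035.
Next Thursday: April 12, 2035.
Next Friday: April 13, 2035.

April 13, 2035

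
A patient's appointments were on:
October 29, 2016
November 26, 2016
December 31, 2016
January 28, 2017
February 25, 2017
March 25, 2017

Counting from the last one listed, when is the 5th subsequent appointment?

These are Saturdays with 28, 35, 28, 28, 28-day gaps.
Each is the final Saturday of its month — October 29, 2016 is past the 28th, so '4th Saturday' doesn't fit.
April 2017 ends with Saturday April 29, 2017.
May 2017 ends with Saturday May 27, 2017.
Last Saturday of June 2017: June 24, 2017.
July 2017 ends with Saturday July 29, 2017.
August 2017 ends with Saturday August 26, 2017.

August 26, 2017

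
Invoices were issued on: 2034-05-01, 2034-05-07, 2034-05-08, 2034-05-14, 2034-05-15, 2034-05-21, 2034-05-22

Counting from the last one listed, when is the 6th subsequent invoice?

2034-06-12

Every event lands on a Monday or Sunday (gaps cycle 6, 1, 6, 1, 6, 1).
So the schedule is: every Monday and Sunday.
Next Sunday: 2034-05-28.
The following Monday is 2034-05-29.
The following Sunday is 2034-06-04.
The following Monday is 2034-06-05.
Next Sunday: 2034-06-11.
Next Monday: 2034-06-12.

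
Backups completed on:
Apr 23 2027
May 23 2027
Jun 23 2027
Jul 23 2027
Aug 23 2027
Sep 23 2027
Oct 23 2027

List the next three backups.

Each date is the 23rd; the gaps (30, 31, 30, 31, 31, 30) track the month lengths.
The rule is the 23rd of each month.
Next: November 2027 → Nov 23 2027.
Next: December 2027 → Dec 23 2027.
January 2028: Jan 23 2028.

Nov 23 2027, Dec 23 2027, Jan 23 2028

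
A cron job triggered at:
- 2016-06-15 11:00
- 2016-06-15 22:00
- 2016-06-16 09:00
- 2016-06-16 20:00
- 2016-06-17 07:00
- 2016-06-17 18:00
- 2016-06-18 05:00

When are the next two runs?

Spacing: 11, 11, 11, 11, 11, 11 h — constant 11 h.
2016-06-18 05:00 + 11 h = 2016-06-18 16:00.
2016-06-18 16:00 + 11 h = 2016-06-19 03:00.

2016-06-18 16:00, 2016-06-19 03:00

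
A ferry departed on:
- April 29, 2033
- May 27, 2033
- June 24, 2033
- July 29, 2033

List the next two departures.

August 26, 2033; September 30, 2033

These are Fridays with 28, 28, 35-day gaps.
Each is the final Friday of its month — April 29, 2033 is past the 28th, so '4th Friday' doesn't fit.
Last Friday of August 2033: August 26, 2033.
Last Friday of September 2033: September 30, 2033.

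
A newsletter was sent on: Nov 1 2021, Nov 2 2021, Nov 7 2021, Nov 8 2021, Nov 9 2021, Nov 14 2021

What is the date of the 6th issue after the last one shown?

Nov 28 2021

Every event lands on a Monday or Tuesday or Sunday (gaps cycle 1, 5, 1, 1, 5).
So the schedule is: every Monday, Tuesday and Sunday.
The following Monday is Nov 15 2021.
The following Tuesday is Nov 16 2021.
The following Sunday is Nov 21 2021.
Next Monday: Nov 22 2021.
Next Tuesday: Nov 23 2021.
Next Sunday: Nov 28 2021.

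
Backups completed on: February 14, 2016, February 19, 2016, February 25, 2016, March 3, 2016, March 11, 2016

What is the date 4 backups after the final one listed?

The spacing grows by 1 each time: 5, 6, 7, 8 days.
Next gap: 9 days. March 11, 2016 + 9 days = March 20, 2016.
Next gap: 10 days. March 20, 2016 + 10 days = March 30, 2016.
Next gap: 11 days. March 30, 2016 + 11 days = April 10, 2016.
Next gap: 12 days. April 10, 2016 + 12 days = April 22, 2016.

April 22, 2016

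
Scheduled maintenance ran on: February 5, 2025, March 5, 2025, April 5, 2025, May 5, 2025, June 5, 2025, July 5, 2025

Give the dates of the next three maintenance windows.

The day-of-month is always 5 (28, 31, 30, 31, 30 days between events).
So this recurs on the 5th of each month.
Next: August 2025 → August 5, 2025.
Next: September 2025 → September 5, 2025.
Next: October 2025 → October 5, 2025.

August 5, 2025; September 5, 2025; October 5, 2025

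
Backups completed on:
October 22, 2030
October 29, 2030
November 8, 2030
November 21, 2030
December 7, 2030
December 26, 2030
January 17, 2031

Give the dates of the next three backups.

Gaps: 7, 10, 13, 16, 19, 22 days — each gap is 3 larger than the previous one.
Next gap: 25 days. January 17, 2031 + 25 days = February 11, 2031.
Next gap: 28 days. February 11, 2031 + 28 days = March 11, 2031.
Next gap: 31 days. March 11, 2031 + 31 days = April 11, 2031.

February 11, 2031; March 11, 2031; April 11, 2031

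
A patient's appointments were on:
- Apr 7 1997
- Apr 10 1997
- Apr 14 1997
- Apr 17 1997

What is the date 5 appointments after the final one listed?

Every event lands on a Monday or Thursday (gaps cycle 3, 4, 3).
So the schedule is: every Monday and Thursday.
Next Monday: Apr 21 1997.
Next Thursday: Apr 24 1997.
Next Monday: Apr 28 1997.
Next Thursday: May 1 1997.
Next Monday: May 5 1997.

May 5 1997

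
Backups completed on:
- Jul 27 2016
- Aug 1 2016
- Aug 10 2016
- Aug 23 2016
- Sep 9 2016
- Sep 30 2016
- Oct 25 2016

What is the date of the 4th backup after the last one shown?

Mar 14 2017

The spacing grows by 4 each time: 5, 9, 13, 17, 21, 25 days.
Next gap: 29 days. Oct 25 2016 + 29 days = Nov 23 2016.
Next gap: 33 days. Nov 23 2016 + 33 days = Dec 26 2016.
Next gap: 37 days. Dec 26 2016 + 37 days = Feb 1 2017.
Next gap: 41 days. Feb 1 2017 + 41 days = Mar 14 2017.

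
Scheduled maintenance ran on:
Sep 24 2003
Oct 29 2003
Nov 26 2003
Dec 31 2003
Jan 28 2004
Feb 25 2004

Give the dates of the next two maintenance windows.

All Wednesdays; the gaps (35, 28, 35, 28, 28) vary with month length.
This is the last Wednesday of each month.
March 2004 ends with Wednesday Mar 31 2004.
April 2004 ends with Wednesday Apr 28 2004.

Mar 31 2004, Apr 28 2004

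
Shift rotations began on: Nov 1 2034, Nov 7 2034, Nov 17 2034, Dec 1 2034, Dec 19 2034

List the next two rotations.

Gaps: 6, 10, 14, 18 days — each gap is 4 larger than the previous one.
Next gap: 22 days. Dec 19 2034 + 22 days = Jan 10 2035.
Next gap: 26 days. Jan 10 2035 + 26 days = Feb 5 2035.

Jan 10 2035, Feb 5 2035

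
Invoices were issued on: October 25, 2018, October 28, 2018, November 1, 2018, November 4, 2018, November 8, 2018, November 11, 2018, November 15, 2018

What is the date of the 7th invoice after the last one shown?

Gaps: 3, 4, 3, 4, 3, 4 days — not constant, but cyclic with period 2.
The events fall on every Thursday and Sunday.
Next Sunday: November 18, 2018.
Next Thursday: November 22, 2018.
Next Sunday: November 25, 2018.
Next Thursday: November 29, 2018.
The following Sunday is December 2, 2018.
The following Thursday is December 6, 2018.
Next Sunday: December 9, 2018.

December 9, 2018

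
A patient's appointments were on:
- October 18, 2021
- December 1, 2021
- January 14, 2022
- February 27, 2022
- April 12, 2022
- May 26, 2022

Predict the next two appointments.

Gaps between consecutive events: 44, 44, 44, 44, 44 days — a constant 44-day interval.
May 26, 2022 + 44 days = July 9, 2022.
July 9, 2022 + 44 days = August 22, 2022.

July 9, 2022; August 22, 2022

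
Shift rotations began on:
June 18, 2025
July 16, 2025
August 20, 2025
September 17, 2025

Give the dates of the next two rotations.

October 15, 2025; November 19, 2025

Gaps: 28, 35, 28 days — a mix of 28 and 35. Every date is a Wednesday.
Each is the 3rd Wednesday of its month.
3rd Wednesday of October 2025: October 15, 2025.
November 2025 — 3rd Wednesday is November 19, 2025.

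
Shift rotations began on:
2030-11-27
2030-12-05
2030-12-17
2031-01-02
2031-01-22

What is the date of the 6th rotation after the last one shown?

2031-08-14

Intervals are 8, 12, 16, 20 days — an arithmetic progression with common difference 4.
Next gap: 24 days. 2031-01-22 + 24 days = 2031-02-15.
Next gap: 28 days. 2031-02-15 + 28 days = 2031-03-15.
Next gap: 32 days. 2031-03-15 + 32 days = 2031-04-16.
Next gap: 36 days. 2031-04-16 + 36 days = 2031-05-22.
Next gap: 40 days. 2031-05-22 + 40 days = 2031-07-01.
Next gap: 44 days. 2031-07-01 + 44 days = 2031-08-14.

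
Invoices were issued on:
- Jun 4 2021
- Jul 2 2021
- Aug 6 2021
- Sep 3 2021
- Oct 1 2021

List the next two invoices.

Nov 5 2021, Dec 3 2021

Gaps: 28, 35, 28, 28 days — a mix of 28 and 35. Every date is a Friday.
Each is the 1st Friday of its month.
1st Friday of November 2021: Nov 5 2021.
1st Friday of December 2021: Dec 3 2021.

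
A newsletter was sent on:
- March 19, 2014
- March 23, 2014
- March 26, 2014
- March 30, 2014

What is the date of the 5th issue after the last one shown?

April 16, 2014

Gaps: 4, 3, 4 days — not constant, but cyclic with period 2.
The events fall on every Wednesday and Sunday.
The following Wednesday is April 2, 2014.
The following Sunday is April 6, 2014.
Next Wednesday: April 9, 2014.
The following Sunday is April 13, 2014.
Next Wednesday: April 16, 2014.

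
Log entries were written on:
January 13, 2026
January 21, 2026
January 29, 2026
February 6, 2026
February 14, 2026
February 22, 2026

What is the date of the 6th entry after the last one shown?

April 11, 2026

Every event comes 8 days after the last (8, 8, 8, 8, 8).
February 22, 2026 + 8 days = March 2, 2026.
March 2, 2026 + 8 days = March 10, 2026.
March 10, 2026 + 8 days = March 18, 2026.
March 18, 2026 + 8 days = March 26, 2026.
March 26, 2026 + 8 days = April 3, 2026.
April 3, 2026 + 8 days = April 11, 2026.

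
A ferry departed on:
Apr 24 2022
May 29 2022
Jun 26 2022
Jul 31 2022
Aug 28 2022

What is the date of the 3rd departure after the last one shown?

Nov 27 2022

These are Sundays with 35, 28, 35, 28-day gaps.
Each is the final Sunday of its month — May 29 2022 is past the 28th, so '4th Sunday' doesn't fit.
Last Sunday of September 2022: Sep 25 2022.
October 2022 ends with Sunday Oct 30 2022.
Last Sunday of November 2022: Nov 27 2022.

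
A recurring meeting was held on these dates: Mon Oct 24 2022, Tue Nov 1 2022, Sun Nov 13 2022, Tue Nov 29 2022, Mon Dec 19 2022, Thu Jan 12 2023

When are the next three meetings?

Thu Feb 9 2023, Mon Mar 13 2023, Tue Apr 18 2023

Intervals are 8, 12, 16, 20, 24 days — an arithmetic progression with common difference 4.
Next gap: 28 days. Thu Jan 12 2023 + 28 days = Thu Feb 9 2023.
Next gap: 32 days. Thu Feb 9 2023 + 32 days = Mon Mar 13 2023.
Next gap: 36 days. Mon Mar 13 2023 + 36 days = Tue Apr 18 2023.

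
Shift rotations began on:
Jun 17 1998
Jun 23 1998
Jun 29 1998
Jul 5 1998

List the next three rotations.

Gaps between consecutive events: 6, 6, 6 days — a constant 6-day interval.
Jul 5 1998 + 6 days = Jul 11 1998.
Jul 11 1998 + 6 days = Jul 17 1998.
Jul 17 1998 + 6 days = Jul 23 1998.

Jul 11 1998, Jul 17 1998, Jul 23 1998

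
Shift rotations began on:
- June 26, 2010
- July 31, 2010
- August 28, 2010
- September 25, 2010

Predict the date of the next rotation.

October 30, 2010

These are Saturdays with 35, 28, 28-day gaps.
Each is the final Saturday of its month — July 31, 2010 is past the 28th, so '4th Saturday' doesn't fit.
Last Saturday of October 2010: October 30, 2010.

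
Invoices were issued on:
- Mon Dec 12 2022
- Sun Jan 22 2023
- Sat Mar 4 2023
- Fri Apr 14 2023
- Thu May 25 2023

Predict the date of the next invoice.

The spacing is 41, 41, 41, 41 days — always 41 days.
Thu May 25 2023 + 41 days = Wed Jul 5 2023.

Wed Jul 5 2023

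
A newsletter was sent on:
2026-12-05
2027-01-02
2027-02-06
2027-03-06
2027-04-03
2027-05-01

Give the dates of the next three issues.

These are Saturdays at 28- or 35-day spacing (28, 35, 28, 28, 28).
The pattern: 1st Saturday of the month.
June 2027 — 1st Saturday is 2027-06-05.
July 2027 — 1st Saturday is 2027-07-03.
August 2027 — 1st Saturday is 2027-08-07.

2027-06-05, 2027-07-03, 2027-08-07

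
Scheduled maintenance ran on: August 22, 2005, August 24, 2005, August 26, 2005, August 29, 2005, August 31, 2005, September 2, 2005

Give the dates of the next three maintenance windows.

The gap pattern 2, 2, 3, 2, 2 repeats every 3 events.
These are the Mondays, Wednesdays and Fridays of each week.
The following Monday is September 5, 2005.
Next Wednesday: September 7, 2005.
The following Friday is September 9, 2005.

September 5, 2005; September 7, 2005; September 9, 2005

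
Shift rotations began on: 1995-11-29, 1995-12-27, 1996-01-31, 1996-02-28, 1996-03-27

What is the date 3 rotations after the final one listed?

1996-06-26

All Wednesdays; the gaps (28, 35, 28, 28) vary with month length.
This is the last Wednesday of each month.
Last Wednesday of April 1996: 1996-04-24.
May 1996 ends with Wednesday 1996-05-29.
Last Wednesday of June 1996: 1996-06-26.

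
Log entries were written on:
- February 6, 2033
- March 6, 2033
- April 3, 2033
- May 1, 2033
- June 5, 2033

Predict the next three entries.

All dates are Sundays, 28, 28, 28, 35 days apart.
Specifically, the 1st Sunday of each month.
July 2033 — 1st Sunday is July 3, 2033.
August 2033 — 1st Sunday is August 7, 2033.
September 2033 — 1st Sunday is September 4, 2033.

July 3, 2033; August 7, 2033; September 4, 2033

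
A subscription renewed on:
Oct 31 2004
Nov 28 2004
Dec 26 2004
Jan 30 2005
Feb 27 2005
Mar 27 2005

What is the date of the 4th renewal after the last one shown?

Jul 31 2005

These are Sundays with 28, 28, 35, 28, 28-day gaps.
Each is the final Sunday of its month — Oct 31 2004 is past the 28th, so '4th Sunday' doesn't fit.
April 2005 ends with Sunday Apr 24 2005.
May 2005 ends with Sunday May 29 2005.
Last Sunday of June 2005: Jun 26 2005.
July 2005 ends with Sunday Jul 31 2005.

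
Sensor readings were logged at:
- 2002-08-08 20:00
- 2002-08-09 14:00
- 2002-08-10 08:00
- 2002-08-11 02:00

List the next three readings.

2002-08-11 20:00, 2002-08-12 14:00, 2002-08-13 08:00

Gaps: 18, 18, 18 hours — each event is 18 hours after the previous one.
2002-08-11 02:00 + 18 h = 2002-08-11 20:00.
2002-08-11 20:00 + 18 h = 2002-08-12 14:00.
2002-08-12 14:00 + 18 h = 2002-08-13 08:00.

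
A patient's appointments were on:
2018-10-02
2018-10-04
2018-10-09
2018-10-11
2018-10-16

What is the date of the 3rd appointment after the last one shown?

2018-10-25

The gap pattern 2, 5, 2, 5 repeats every 2 events.
These are the Tuesdays and Thursdays of each week.
The following Thursday is 2018-10-18.
The following Tuesday is 2018-10-23.
The following Thursday is 2018-10-25.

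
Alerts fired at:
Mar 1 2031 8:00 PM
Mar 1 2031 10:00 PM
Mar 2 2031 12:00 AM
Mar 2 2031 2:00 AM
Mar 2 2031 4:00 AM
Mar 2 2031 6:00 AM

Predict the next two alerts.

The interval is a steady 2 hours (2, 2, 2, 2, 2).
Mar 2 2031 6:00 AM + 2 h = Mar 2 2031 8:00 AM.
Mar 2 2031 8:00 AM + 2 h = Mar 2 2031 10:00 AM.

Mar 2 2031 8:00 AM, Mar 2 2031 10:00 AM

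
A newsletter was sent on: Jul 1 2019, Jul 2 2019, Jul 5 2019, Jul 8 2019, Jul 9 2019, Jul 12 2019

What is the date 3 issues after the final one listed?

Every event lands on a Monday or Tuesday or Friday (gaps cycle 1, 3, 3, 1, 3).
So the schedule is: every Monday, Tuesday and Friday.
The following Monday is Jul 15 2019.
The following Tuesday is Jul 16 2019.
Next Friday: Jul 19 2019.

Jul 19 2019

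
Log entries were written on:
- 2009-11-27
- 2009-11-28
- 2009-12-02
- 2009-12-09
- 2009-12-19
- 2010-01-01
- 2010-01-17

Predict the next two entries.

2010-02-05, 2010-02-27

Intervals are 1, 4, 7, 10, 13, 16 days — an arithmetic progression with common difference 3.
Next gap: 19 days. 2010-01-17 + 19 days = 2010-02-05.
Next gap: 22 days. 2010-02-05 + 22 days = 2010-02-27.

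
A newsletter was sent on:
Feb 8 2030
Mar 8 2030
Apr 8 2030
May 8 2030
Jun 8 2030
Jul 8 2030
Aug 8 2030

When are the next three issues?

Sep 8 2030, Oct 8 2030, Nov 8 2030

Each date is the 8th; the gaps (28, 31, 30, 31, 30, 31) track the month lengths.
The rule is the 8th of each month.
September 2030: Sep 8 2030.
October 2030: Oct 8 2030.
November 2030: Nov 8 2030.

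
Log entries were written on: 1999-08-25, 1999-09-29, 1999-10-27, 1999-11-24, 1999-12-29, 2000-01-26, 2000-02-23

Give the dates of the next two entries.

Every date is a Wednesday; gaps 35, 28, 28, 35, 28, 28 days.
Each is the last Wednesday of its month (at least one falls on the 29th or later, ruling out '4th Wednesday').
March 2000 ends with Wednesday 2000-03-29.
April 2000 ends with Wednesday 2000-04-26.

2000-03-29, 2000-04-26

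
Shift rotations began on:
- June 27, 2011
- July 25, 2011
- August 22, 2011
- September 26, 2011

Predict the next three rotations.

All dates are Mondays, 28, 28, 35 days apart.
Specifically, the 4th Monday of each month.
October 2011 — 4th Monday is October 24, 2011.
4th Monday of November 2011: November 28, 2011.
4th Monday of December 2011: December 26, 2011.

October 24, 2011; November 28, 2011; December 26, 2011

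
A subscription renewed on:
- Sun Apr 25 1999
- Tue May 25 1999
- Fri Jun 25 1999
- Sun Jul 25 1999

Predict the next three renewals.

Each date is the 25th; the gaps (30, 31, 30) track the month lengths.
The rule is the 25th of each month.
August 1999: Wed Aug 25 1999.
September 1999: Sat Sep 25 1999.
October 1999: Mon Oct 25 1999.

Wed Aug 25 1999, Sat Sep 25 1999, Mon Oct 25 1999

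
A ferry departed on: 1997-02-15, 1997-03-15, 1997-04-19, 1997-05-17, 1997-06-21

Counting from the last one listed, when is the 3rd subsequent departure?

1997-09-20

These are Saturdays at 28- or 35-day spacing (28, 35, 28, 35).
The pattern: 3rd Saturday of the month.
3rd Saturday of July 1997: 1997-07-19.
August 1997 — 3rd Saturday is 1997-08-16.
September 1997 — 3rd Saturday is 1997-09-20.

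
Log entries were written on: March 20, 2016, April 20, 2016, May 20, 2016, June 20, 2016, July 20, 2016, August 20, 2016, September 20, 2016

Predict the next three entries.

October 20, 2016; November 20, 2016; December 20, 2016

The day-of-month is always 20 (31, 30, 31, 30, 31, 31 days between events).
So this recurs on the 20th of each month.
Next: October 2016 → October 20, 2016.
November 2016: November 20, 2016.
Next: December 2016 → December 20, 2016.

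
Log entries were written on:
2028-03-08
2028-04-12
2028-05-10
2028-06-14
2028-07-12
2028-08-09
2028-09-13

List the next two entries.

2028-10-11, 2028-11-08

Gaps: 35, 28, 35, 28, 28, 35 days — a mix of 28 and 35. Every date is a Wednesday.
Each is the 2nd Wednesday of its month.
2nd Wednesday of October 2028: 2028-10-11.
November 2028 — 2nd Wednesday is 2028-11-08.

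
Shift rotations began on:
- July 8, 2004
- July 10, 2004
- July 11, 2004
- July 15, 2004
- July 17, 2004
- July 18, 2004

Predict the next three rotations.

July 22, 2004; July 24, 2004; July 25, 2004

Every event lands on a Thursday or Saturday or Sunday (gaps cycle 2, 1, 4, 2, 1).
So the schedule is: every Thursday, Saturday and Sunday.
The following Thursday is July 22, 2004.
The following Saturday is July 24, 2004.
The following Sunday is July 25, 2004.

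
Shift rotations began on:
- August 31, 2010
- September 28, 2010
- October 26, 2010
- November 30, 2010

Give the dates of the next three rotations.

All Tuesdays; the gaps (28, 28, 35) vary with month length.
This is the last Tuesday of each month.
December 2010 ends with Tuesday December 28, 2010.
Last Tuesday of January 2011: January 25, 2011.
Last Tuesday of February 2011: February 22, 2011.

December 28, 2010; January 25, 2011; February 22, 2011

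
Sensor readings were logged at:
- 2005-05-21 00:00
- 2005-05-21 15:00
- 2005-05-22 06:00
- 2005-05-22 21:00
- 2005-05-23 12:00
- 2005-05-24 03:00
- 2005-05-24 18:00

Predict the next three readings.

2005-05-25 09:00, 2005-05-26 00:00, 2005-05-26 15:00

The interval is a steady 15 hours (15, 15, 15, 15, 15, 15).
2005-05-24 18:00 + 15 h = 2005-05-25 09:00.
2005-05-25 09:00 + 15 h = 2005-05-26 00:00.
2005-05-26 00:00 + 15 h = 2005-05-26 15:00.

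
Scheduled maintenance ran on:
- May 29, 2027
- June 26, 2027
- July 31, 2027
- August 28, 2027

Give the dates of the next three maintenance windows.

September 25, 2027; October 30, 2027; November 27, 2027

Every date is a Saturday; gaps 28, 35, 28 days.
Each is the last Saturday of its month (at least one falls on the 29th or later, ruling out '4th Saturday').
Last Saturday of September 2027: September 25, 2027.
October 2027 ends with Saturday October 30, 2027.
November 2027 ends with Saturday November 27, 2027.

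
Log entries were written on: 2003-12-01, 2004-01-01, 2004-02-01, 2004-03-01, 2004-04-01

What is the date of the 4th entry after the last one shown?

2004-08-01

The day-of-month is always 1 (31, 31, 29, 31 days between events).
So this recurs on the 1st of each month.
Next: May 2004 → 2004-05-01.
Next: June 2004 → 2004-06-01.
July 2004: 2004-07-01.
August 2004: 2004-08-01.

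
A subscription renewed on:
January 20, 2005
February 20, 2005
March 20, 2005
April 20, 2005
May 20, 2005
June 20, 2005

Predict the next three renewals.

July 20, 2005; August 20, 2005; September 20, 2005

The day-of-month is always 20 (31, 28, 31, 30, 31 days between events).
So this recurs on the 20th of each month.
July 2005: July 20, 2005.
Next: August 2005 → August 20, 2005.
Next: September 2005 → September 20, 2005.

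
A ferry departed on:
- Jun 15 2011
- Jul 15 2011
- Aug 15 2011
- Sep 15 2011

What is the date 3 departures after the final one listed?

Gaps: 30, 31, 31 days — not constant. Every event is on the 15th of the month.
Pattern: the 15th of each month.
Next: October 2011 → Oct 15 2011.
Next: November 2011 → Nov 15 2011.
December 2011: Dec 15 2011.

Dec 15 2011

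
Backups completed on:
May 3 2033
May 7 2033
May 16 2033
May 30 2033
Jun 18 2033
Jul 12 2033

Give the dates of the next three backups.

Aug 10 2033, Sep 13 2033, Oct 22 2033

The spacing grows by 5 each time: 4, 9, 14, 19, 24 days.
Next gap: 29 days. Jul 12 2033 + 29 days = Aug 10 2033.
Next gap: 34 days. Aug 10 2033 + 34 days = Sep 13 2033.
Next gap: 39 days. Sep 13 2033 + 39 days = Oct 22 2033.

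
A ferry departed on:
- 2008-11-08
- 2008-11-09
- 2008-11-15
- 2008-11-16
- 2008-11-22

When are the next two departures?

The gap pattern 1, 6, 1, 6 repeats every 2 events.
These are the Saturdays and Sundays of each week.
The following Sunday is 2008-11-23.
Next Saturday: 2008-11-29.

2008-11-23, 2008-11-29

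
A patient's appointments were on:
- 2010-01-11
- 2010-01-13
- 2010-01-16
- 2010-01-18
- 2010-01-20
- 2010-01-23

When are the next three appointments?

2010-01-25, 2010-01-27, 2010-01-30

Gaps: 2, 3, 2, 2, 3 days — not constant, but cyclic with period 3.
The events fall on every Monday, Wednesday and Saturday.
Next Monday: 2010-01-25.
Next Wednesday: 2010-01-27.
The following Saturday is 2010-01-30.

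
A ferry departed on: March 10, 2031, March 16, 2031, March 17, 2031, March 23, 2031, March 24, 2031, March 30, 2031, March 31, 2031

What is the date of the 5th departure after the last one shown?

Gaps: 6, 1, 6, 1, 6, 1 days — not constant, but cyclic with period 2.
The events fall on every Monday and Sunday.
Next Sunday: April 6, 2031.
The following Monday is April 7, 2031.
Next Sunday: April 13, 2031.
The following Monday is April 14, 2031.
Next Sunday: April 20, 2031.

April 20, 2031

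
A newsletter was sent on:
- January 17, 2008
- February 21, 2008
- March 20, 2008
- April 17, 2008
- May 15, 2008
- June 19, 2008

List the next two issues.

Gaps: 35, 28, 28, 28, 35 days — a mix of 28 and 35. Every date is a Thursday.
Each is the 3rd Thursday of its month.
July 2008 — 3rd Thursday is July 17, 2008.
3rd Thursday of August 2008: August 21, 2008.

July 17, 2008; August 21, 2008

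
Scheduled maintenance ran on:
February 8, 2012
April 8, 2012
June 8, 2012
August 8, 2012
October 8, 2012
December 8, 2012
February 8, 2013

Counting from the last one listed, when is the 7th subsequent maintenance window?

The day-of-month is always 8 (60, 61, 61, 61, 61, 62 days between events).
So this recurs on the 8th of every 2 months.
April 2013: April 8, 2013.
June 2013: June 8, 2013.
Next: August 2013 → August 8, 2013.
Next: October 2013 → October 8, 2013.
December 2013: December 8, 2013.
Next: February 2014 → February 8, 2014.
April 2014: April 8, 2014.

April 8, 2014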